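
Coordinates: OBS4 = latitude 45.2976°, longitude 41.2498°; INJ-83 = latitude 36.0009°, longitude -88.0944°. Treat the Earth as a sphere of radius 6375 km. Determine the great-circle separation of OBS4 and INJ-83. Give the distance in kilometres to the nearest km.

9650 km

Δφ = -9.2967°,  Δλ = -129.3442°
a = sin²(Δφ/2) + cos φ₁ cos φ₂ sin²(Δλ/2) = 0.471496
c = 2·arcsin(√a) = 1.513758 rad = 86.7319°
d = R·c = 6375 × 1.513758 = 9650.2 km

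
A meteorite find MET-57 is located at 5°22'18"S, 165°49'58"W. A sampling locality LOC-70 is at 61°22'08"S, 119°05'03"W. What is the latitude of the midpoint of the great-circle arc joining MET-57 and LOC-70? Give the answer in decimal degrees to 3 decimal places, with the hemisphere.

MET-57: φ = -5.37167°, λ = -165.83278°
LOC-70: φ = -61.36889°, λ = -119.08417°
Bx = cos φ₂ cos Δλ = 0.328327,  By = cos φ₂ sin Δλ = 0.349004
φₘ = atan2(sin φ₁ + sin φ₂, √((cos φ₁ + Bx)² + By²)) = -35.35341°
λₘ = λ₁ + atan2(By, cos φ₁ + Bx) = -151.06491°

35.353°S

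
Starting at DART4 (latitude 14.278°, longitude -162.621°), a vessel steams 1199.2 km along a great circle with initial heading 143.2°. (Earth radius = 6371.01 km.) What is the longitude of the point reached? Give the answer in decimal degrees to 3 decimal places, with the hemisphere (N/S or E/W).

δ = d/R = 1199.2/6371.01 = 0.188228 rad
φ₂ = arcsin(sin φ₁ cos δ + cos φ₁ sin δ cos θ)
   = arcsin(0.24663·0.98234 + 0.96911·0.18712·-0.80073) = 5.57034°
λ₂ = λ₁ + atan2(sin θ sin δ cos φ₁, cos δ − sin φ₁ sin φ₂) = -156.15463°

156.155°W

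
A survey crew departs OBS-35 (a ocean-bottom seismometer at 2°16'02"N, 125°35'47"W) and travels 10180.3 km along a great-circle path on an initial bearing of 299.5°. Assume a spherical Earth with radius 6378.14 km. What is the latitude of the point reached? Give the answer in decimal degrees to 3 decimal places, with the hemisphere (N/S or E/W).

29.398°N

OBS-35: φ = +2.26722°, λ = -125.59639°
δ = d/R = 10180.3/6378.14 = 1.596124 rad
φ₂ = arcsin(sin φ₁ cos δ + cos φ₁ sin δ cos θ)
   = arcsin(0.03956·-0.02532 + 0.99922·0.99968·0.49242) = 29.39833°
λ₂ = λ₁ + atan2(sin θ sin δ cos φ₁, cos δ − sin φ₁ sin φ₂) = 141.45746°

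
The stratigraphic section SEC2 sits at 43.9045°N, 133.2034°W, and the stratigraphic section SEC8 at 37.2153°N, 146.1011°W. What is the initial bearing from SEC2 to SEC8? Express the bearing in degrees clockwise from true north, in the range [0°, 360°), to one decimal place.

Δλ = -12.8977°
y = sin Δλ · cos φ₂ = -0.177758
x = cos φ₁ sin φ₂ − sin φ₁ cos φ₂ cos Δλ = -0.102550
θ = atan2(y, x) = -119.9811° → 240.0189° (mod 360°)

240.0°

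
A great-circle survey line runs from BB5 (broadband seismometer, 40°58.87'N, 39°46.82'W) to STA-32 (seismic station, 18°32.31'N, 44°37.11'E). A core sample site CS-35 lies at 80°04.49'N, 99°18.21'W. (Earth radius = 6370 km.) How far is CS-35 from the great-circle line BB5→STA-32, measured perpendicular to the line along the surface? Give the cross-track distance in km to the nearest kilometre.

4957 km

BB5: φ = +40.98117°, λ = -39.78033°
STA-32: φ = +18.53850°, λ = +44.61850°
CS-35: φ = +80.07483°, λ = -99.30350°
δ₁₃ = central angle BB5→CS-35 = 0.778466 rad  (haversine)
θ₁₃ = bearing BB5→CS-35 = 347.787°,  θ₁₂ = bearing BB5→STA-32 = 79.239°
dₓₜ = R·arcsin(sin δ₁₃ · sin(θ₁₃ − θ₁₂)) = 6370·arcsin(0.70219·sin(268.548°)) = -4956.811 km
|dₓₜ| = 4956.811 km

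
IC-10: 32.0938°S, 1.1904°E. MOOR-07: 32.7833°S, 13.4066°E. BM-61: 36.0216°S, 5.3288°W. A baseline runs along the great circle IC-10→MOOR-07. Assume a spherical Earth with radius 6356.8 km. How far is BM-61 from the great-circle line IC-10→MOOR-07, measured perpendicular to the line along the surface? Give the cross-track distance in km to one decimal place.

δ₁₃ = central angle IC-10→BM-61 = 0.116508 rad  (haversine)
θ₁₃ = bearing IC-10→BM-61 = 232.181°,  θ₁₂ = bearing IC-10→MOOR-07 = 97.097°
dₓₜ = R·arcsin(sin δ₁₃ · sin(θ₁₃ − θ₁₂)) = 6356.8·arcsin(0.11624·sin(135.084°)) = 522.334 km
|dₓₜ| = 522.334 km

522.3 km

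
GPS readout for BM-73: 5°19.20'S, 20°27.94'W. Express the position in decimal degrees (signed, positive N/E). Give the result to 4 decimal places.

-5.3200°, -20.4657°

lat: 5.3200° S → -5.3200°
lon: 20.4657° W → -20.4657°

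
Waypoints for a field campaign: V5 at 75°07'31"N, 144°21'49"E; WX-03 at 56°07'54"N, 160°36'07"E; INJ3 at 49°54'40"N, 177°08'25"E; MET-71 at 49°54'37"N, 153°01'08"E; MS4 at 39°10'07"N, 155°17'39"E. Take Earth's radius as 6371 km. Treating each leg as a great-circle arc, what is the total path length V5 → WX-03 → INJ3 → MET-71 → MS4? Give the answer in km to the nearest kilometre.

6448 km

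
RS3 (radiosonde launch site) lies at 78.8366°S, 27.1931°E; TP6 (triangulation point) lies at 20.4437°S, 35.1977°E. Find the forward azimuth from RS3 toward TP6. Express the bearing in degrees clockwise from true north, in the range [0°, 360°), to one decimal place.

8.8°

Δλ = 8.0046°
y = sin Δλ · cos φ₂ = 0.130482
x = cos φ₁ sin φ₂ − sin φ₁ cos φ₂ cos Δλ = 0.842705
θ = atan2(y, x) = 8.8016° → 8.8016° (mod 360°)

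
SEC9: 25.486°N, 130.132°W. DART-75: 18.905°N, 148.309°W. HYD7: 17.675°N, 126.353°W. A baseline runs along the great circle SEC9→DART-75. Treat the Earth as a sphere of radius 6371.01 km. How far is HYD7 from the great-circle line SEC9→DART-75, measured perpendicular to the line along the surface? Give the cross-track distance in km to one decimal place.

δ₁₃ = central angle SEC9→HYD7 = 0.149460 rad  (haversine)
θ₁₃ = bearing SEC9→HYD7 = 155.056°,  θ₁₂ = bearing SEC9→DART-75 = 252.281°
dₓₜ = R·arcsin(sin δ₁₃ · sin(θ₁₃ − θ₁₂)) = 6371.01·arcsin(0.14890·sin(-97.225°)) = -944.592 km
|dₓₜ| = 944.592 km

944.6 km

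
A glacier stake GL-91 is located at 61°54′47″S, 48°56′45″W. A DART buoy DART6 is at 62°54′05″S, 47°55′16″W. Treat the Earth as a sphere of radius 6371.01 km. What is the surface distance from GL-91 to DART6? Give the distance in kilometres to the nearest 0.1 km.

121.9 km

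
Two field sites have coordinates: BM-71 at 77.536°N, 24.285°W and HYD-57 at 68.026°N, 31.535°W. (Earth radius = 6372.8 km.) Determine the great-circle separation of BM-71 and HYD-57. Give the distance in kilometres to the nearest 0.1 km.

Δφ = -9.5100°,  Δλ = -7.2500°
a = sin²(Δφ/2) + cos φ₁ cos φ₂ sin²(Δλ/2) = 0.007194
c = 2·arcsin(√a) = 0.169844 rad = 9.7314°
d = R·c = 6372.8 × 0.169844 = 1082.4 km

1082.4 km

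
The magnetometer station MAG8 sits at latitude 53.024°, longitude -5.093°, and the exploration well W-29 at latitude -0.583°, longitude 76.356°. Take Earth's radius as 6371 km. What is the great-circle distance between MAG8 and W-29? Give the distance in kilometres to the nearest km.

Δφ = -53.6070°,  Δλ = 81.4490°
a = sin²(Δφ/2) + cos φ₁ cos φ₂ sin²(Δλ/2) = 0.459350
c = 2·arcsin(√a) = 1.489406 rad = 85.3367°
d = R·c = 6371 × 1.489406 = 9489.0 km

9489 km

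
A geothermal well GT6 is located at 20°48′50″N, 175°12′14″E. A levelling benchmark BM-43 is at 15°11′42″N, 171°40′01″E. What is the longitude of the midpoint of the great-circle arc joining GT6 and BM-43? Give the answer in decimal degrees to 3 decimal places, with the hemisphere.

173.407°E

GT6: φ = +20.81389°, λ = +175.20389°
BM-43: φ = +15.19500°, λ = +171.66694°
Bx = cos φ₂ cos Δλ = 0.963201,  By = cos φ₂ sin Δλ = -0.059535
φₘ = atan2(sin φ₁ + sin φ₂, √((cos φ₁ + Bx)² + By²)) = 18.01247°
λₘ = λ₁ + atan2(By, cos φ₁ + Bx) = 173.40720°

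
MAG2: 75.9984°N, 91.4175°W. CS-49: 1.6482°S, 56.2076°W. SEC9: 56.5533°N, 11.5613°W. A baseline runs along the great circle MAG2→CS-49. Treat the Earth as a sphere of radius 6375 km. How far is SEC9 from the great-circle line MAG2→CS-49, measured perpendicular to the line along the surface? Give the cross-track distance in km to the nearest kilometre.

3361 km

δ₁₃ = central angle MAG2→SEC9 = 0.586118 rad  (haversine)
θ₁₃ = bearing MAG2→SEC9 = 78.773°,  θ₁₂ = bearing MAG2→CS-49 = 144.210°
dₓₜ = R·arcsin(sin δ₁₃ · sin(θ₁₃ − θ₁₂)) = 6375·arcsin(0.55313·sin(-65.437°)) = -3360.614 km
|dₓₜ| = 3360.614 km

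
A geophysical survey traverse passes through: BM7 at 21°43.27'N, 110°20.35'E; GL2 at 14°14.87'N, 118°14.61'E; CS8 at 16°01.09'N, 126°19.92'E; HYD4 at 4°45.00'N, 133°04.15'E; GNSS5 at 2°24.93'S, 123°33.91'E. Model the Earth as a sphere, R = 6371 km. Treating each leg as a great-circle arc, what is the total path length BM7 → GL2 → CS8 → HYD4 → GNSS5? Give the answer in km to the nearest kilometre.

4844 km

BM7: φ = +21.72117°, λ = +110.33917°
GL2: φ = +14.24783°, λ = +118.24350°
CS8: φ = +16.01817°, λ = +126.33200°
HYD4: φ = +4.75000°, λ = +133.06917°
GNSS5: φ = -2.41550°, λ = +123.56517°
BM7→GL2: c = 0.184922 rad, d = 1178.14 km
GL2→CS8: c = 0.139720 rad, d = 890.16 km
CS8→HYD4: c = 0.228050 rad, d = 1452.91 km
HYD4→GNSS5: c = 0.207624 rad, d = 1322.78 km
Total = 1178.14 + 890.16 + 1452.91 + 1322.78 = 4843.98 km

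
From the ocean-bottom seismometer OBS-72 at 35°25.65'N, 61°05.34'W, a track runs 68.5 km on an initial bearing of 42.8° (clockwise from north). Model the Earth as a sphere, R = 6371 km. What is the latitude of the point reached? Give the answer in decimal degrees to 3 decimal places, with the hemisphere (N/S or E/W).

OBS-72: φ = +35.42750°, λ = -61.08900°
δ = d/R = 68.5/6371 = 0.010752 rad
φ₂ = arcsin(sin φ₁ cos δ + cos φ₁ sin δ cos θ)
   = arcsin(0.57967·0.99994 + 0.81485·0.01075·0.73373) = 35.87841°
λ₂ = λ₁ + atan2(sin θ sin δ cos φ₁, cos δ − sin φ₁ sin φ₂) = -60.57243°

35.878°N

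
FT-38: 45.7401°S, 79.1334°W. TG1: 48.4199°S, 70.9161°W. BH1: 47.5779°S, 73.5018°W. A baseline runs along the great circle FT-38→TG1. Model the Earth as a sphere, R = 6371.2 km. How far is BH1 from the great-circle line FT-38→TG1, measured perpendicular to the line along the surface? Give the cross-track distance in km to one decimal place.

9.1 km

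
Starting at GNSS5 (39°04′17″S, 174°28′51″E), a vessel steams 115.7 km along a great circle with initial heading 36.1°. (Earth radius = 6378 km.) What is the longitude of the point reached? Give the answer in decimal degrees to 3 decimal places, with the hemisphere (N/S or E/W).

GNSS5: φ = -39.07139°, λ = +174.48083°
δ = d/R = 115.7/6378 = 0.018140 rad
φ₂ = arcsin(sin φ₁ cos δ + cos φ₁ sin δ cos θ)
   = arcsin(-0.63029·0.99984 + 0.77636·0.01814·0.80799) = -38.22898°
λ₂ = λ₁ + atan2(sin θ sin δ cos φ₁, cos δ − sin φ₁ sin φ₂) = 175.26040°

175.260°E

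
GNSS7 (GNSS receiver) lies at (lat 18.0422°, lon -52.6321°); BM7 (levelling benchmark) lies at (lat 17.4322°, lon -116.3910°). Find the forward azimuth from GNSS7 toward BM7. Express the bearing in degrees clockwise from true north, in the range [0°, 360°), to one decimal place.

Δλ = -63.7589°
y = sin Δλ · cos φ₂ = -0.855747
x = cos φ₁ sin φ₂ − sin φ₁ cos φ₂ cos Δλ = 0.154194
θ = atan2(y, x) = -79.7856° → 280.2144° (mod 360°)

280.2°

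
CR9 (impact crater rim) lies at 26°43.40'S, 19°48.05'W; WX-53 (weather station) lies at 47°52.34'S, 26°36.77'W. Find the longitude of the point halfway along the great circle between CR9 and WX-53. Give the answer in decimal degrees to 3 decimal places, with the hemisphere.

22.722°W

CR9: φ = -26.72333°, λ = -19.80083°
WX-53: φ = -47.87233°, λ = -26.61283°
Bx = cos φ₂ cos Δλ = 0.666050,  By = cos φ₂ sin Δλ = -0.079563
φₘ = atan2(sin φ₁ + sin φ₂, √((cos φ₁ + Bx)² + By²)) = -37.34568°
λₘ = λ₁ + atan2(By, cos φ₁ + Bx) = -22.72193°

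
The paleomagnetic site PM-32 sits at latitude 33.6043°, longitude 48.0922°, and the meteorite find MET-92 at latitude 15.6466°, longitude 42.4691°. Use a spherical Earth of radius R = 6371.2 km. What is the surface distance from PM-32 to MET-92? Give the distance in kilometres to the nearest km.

Δφ = -17.9577°,  Δλ = -5.6231°
a = sin²(Δφ/2) + cos φ₁ cos φ₂ sin²(Δλ/2) = 0.026287
c = 2·arcsin(√a) = 0.325706 rad = 18.6616°
d = R·c = 6371.2 × 0.325706 = 2075.1 km

2075 km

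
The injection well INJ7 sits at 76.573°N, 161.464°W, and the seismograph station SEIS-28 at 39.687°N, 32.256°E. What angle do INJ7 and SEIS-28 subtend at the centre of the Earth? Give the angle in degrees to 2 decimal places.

Δφ = -36.8860°,  Δλ = -166.2800°
a = sin²(Δφ/2) + cos φ₁ cos φ₂ sin²(Δλ/2) = 0.276228
c = 2·arcsin(√a) = 1.106779 rad = 63.4138°

63.41°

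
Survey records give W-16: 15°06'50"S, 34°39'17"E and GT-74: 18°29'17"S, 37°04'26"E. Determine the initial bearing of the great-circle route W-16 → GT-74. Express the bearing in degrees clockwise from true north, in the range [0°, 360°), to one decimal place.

W-16: φ = -15.11389°, λ = +34.65472°
GT-74: φ = -18.48806°, λ = +37.07389°
Δλ = 2.4192°
y = sin Δλ · cos φ₂ = 0.040031
x = cos φ₁ sin φ₂ − sin φ₁ cos φ₂ cos Δλ = -0.059077
θ = atan2(y, x) = 145.8777° → 145.8777° (mod 360°)

145.9°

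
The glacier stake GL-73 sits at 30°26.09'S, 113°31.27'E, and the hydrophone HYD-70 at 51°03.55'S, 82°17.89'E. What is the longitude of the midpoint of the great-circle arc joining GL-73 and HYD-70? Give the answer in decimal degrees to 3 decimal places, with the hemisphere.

GL-73: φ = -30.43483°, λ = +113.52117°
HYD-70: φ = -51.05917°, λ = +82.29817°
Bx = cos φ₂ cos Δλ = 0.537481,  By = cos φ₂ sin Δλ = -0.325805
φₘ = atan2(sin φ₁ + sin φ₂, √((cos φ₁ + Bx)² + By²)) = -41.78744°
λₘ = λ₁ + atan2(By, cos φ₁ + Bx) = 100.41777°

100.418°E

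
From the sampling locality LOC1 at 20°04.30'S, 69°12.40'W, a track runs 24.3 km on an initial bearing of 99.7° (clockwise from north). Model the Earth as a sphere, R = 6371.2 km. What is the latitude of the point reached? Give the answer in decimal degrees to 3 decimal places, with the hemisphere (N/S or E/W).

LOC1: φ = -20.07167°, λ = -69.20667°
δ = d/R = 24.3/6371.2 = 0.003814 rad
φ₂ = arcsin(sin φ₁ cos δ + cos φ₁ sin δ cos θ)
   = arcsin(-0.34320·0.99999 + 0.93926·0.00381·-0.16849) = -20.10834°
λ₂ = λ₁ + atan2(sin θ sin δ cos φ₁, cos δ − sin φ₁ sin φ₂) = -68.97728°

20.108°S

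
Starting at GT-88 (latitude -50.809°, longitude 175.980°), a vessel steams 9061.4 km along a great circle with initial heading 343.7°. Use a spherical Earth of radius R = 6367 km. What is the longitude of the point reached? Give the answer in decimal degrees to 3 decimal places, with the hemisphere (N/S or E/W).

157.460°E

δ = d/R = 9061.4/6367 = 1.423182 rad
φ₂ = arcsin(sin φ₁ cos δ + cos φ₁ sin δ cos θ)
   = arcsin(-0.77504·0.14708 + 0.63191·0.98912·0.95981) = 29.07275°
λ₂ = λ₁ + atan2(sin θ sin δ cos φ₁, cos δ − sin φ₁ sin φ₂) = 157.46002°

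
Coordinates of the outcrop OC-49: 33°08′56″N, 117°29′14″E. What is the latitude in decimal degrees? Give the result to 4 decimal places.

33° + 8′/60 + 56″/3600 = 33 + 0.13333 + 0.01556 = 33.1489°

33.1489°N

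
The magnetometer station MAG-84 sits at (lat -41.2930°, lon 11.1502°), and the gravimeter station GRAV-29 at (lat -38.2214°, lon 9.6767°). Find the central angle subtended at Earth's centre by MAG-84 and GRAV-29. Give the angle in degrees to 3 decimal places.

3.274°

Δφ = 3.0716°,  Δλ = -1.4735°
a = sin²(Δφ/2) + cos φ₁ cos φ₂ sin²(Δλ/2) = 0.000816
c = 2·arcsin(√a) = 0.057136 rad = 3.2737°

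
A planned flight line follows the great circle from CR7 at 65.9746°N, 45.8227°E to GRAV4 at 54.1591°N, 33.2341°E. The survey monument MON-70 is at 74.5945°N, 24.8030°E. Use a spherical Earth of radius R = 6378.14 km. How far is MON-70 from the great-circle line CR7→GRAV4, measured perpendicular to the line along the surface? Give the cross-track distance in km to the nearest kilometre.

1098 km

δ₁₃ = central angle CR7→MON-70 = 0.192613 rad  (haversine)
θ₁₃ = bearing CR7→MON-70 = 330.147°,  θ₁₂ = bearing CR7→GRAV4 = 213.624°
dₓₜ = R·arcsin(sin δ₁₃ · sin(θ₁₃ − θ₁₂)) = 6378.14·arcsin(0.19142·sin(116.523°)) = 1097.845 km
|dₓₜ| = 1097.845 km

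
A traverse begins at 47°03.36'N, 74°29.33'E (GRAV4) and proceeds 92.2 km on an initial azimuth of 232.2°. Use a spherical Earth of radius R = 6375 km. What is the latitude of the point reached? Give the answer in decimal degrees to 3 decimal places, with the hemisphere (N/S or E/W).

46.544°N

GRAV4: φ = +47.05600°, λ = +74.48883°
δ = d/R = 92.2/6375 = 0.014463 rad
φ₂ = arcsin(sin φ₁ cos δ + cos φ₁ sin δ cos θ)
   = arcsin(0.73202·0.99990 + 0.68128·0.01446·-0.61291) = 46.54414°
λ₂ = λ₁ + atan2(sin θ sin δ cos φ₁, cos δ − sin φ₁ sin φ₂) = 73.53685°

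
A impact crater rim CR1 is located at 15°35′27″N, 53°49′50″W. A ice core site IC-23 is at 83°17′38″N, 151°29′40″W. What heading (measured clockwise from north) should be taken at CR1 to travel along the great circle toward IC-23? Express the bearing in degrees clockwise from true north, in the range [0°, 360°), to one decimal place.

353.1°

CR1: φ = +15.59083°, λ = -53.83056°
IC-23: φ = +83.29389°, λ = -151.49444°
Δλ = -97.6639°
y = sin Δλ · cos φ₂ = -0.115734
x = cos φ₁ sin φ₂ − sin φ₁ cos φ₂ cos Δλ = 0.960801
θ = atan2(y, x) = -6.8685° → 353.1315° (mod 360°)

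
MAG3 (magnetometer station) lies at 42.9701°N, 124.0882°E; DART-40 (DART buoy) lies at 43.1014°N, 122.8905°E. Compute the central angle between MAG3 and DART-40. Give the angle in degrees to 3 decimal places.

0.885°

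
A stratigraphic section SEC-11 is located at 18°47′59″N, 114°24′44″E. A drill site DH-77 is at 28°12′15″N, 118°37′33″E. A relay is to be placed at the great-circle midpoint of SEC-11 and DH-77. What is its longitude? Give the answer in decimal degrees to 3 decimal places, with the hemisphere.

116.444°E

SEC-11: φ = +18.79972°, λ = +114.41222°
DH-77: φ = +28.20417°, λ = +118.62583°
Bx = cos φ₂ cos Δλ = 0.878887,  By = cos φ₂ sin Δλ = 0.064751
φₘ = atan2(sin φ₁ + sin φ₂, √((cos φ₁ + Bx)² + By²)) = 23.51610°
λₘ = λ₁ + atan2(By, cos φ₁ + Bx) = 116.44364°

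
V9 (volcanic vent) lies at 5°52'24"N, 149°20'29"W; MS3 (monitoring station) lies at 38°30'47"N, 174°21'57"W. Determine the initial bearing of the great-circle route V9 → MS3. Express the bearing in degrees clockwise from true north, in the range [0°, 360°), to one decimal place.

328.8°

V9: φ = +5.87333°, λ = -149.34139°
MS3: φ = +38.51306°, λ = -174.36583°
Δλ = -25.0244°
y = sin Δλ · cos φ₂ = -0.330987
x = cos φ₁ sin φ₂ − sin φ₁ cos φ₂ cos Δλ = 0.546871
θ = atan2(y, x) = -31.1839° → 328.8161° (mod 360°)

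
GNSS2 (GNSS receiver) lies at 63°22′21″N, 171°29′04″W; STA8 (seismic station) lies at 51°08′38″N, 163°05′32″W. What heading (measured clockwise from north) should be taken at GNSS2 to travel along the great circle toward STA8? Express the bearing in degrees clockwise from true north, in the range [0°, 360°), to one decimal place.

156.0°

GNSS2: φ = +63.37250°, λ = -171.48444°
STA8: φ = +51.14389°, λ = -163.09222°
Δλ = 8.3922°
y = sin Δλ · cos φ₂ = 0.091563
x = cos φ₁ sin φ₂ − sin φ₁ cos φ₂ cos Δλ = -0.205808
θ = atan2(y, x) = 156.0158° → 156.0158° (mod 360°)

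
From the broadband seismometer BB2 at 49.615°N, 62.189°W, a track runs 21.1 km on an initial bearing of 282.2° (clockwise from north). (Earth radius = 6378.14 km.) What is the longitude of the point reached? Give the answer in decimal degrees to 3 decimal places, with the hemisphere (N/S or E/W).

62.475°W

δ = d/R = 21.1/6378.14 = 0.003308 rad
φ₂ = arcsin(sin φ₁ cos δ + cos φ₁ sin δ cos θ)
   = arcsin(0.76171·0.99999 + 0.64792·0.00331·0.21132) = 49.65470°
λ₂ = λ₁ + atan2(sin θ sin δ cos φ₁, cos δ − sin φ₁ sin φ₂) = -62.47517°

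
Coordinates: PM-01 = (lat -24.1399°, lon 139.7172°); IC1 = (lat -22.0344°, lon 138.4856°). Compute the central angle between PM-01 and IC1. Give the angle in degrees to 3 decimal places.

2.391°

Δφ = 2.1055°,  Δλ = -1.2316°
a = sin²(Δφ/2) + cos φ₁ cos φ₂ sin²(Δλ/2) = 0.000435
c = 2·arcsin(√a) = 0.041729 rad = 2.3909°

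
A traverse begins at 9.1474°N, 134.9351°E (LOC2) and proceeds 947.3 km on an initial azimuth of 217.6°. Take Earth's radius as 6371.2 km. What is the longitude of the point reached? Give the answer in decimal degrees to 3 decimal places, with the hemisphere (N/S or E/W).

δ = d/R = 947.3/6371.2 = 0.148685 rad
φ₂ = arcsin(sin φ₁ cos δ + cos φ₁ sin δ cos θ)
   = arcsin(0.15897·0.98897 + 0.98728·0.14814·-0.79229) = 2.36961°
λ₂ = λ₁ + atan2(sin θ sin δ cos φ₁, cos δ − sin φ₁ sin φ₂) = 129.74487°

129.745°E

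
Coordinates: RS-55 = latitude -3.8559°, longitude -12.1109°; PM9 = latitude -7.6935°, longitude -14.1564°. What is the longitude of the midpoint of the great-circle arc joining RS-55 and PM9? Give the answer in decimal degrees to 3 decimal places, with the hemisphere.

Bx = cos φ₂ cos Δλ = 0.990367,  By = cos φ₂ sin Δλ = -0.035372
φₘ = atan2(sin φ₁ + sin φ₂, √((cos φ₁ + Bx)² + By²)) = -5.77561°
λₘ = λ₁ + atan2(By, cos φ₁ + Bx) = -13.13018°

13.130°W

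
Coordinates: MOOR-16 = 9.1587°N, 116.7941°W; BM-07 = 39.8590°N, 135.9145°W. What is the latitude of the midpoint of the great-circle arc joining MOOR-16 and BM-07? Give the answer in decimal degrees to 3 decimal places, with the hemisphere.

Bx = cos φ₂ cos Δλ = 0.725276,  By = cos φ₂ sin Δλ = -0.251439
φₘ = atan2(sin φ₁ + sin φ₂, √((cos φ₁ + Bx)² + By²)) = 24.80785°
λₘ = λ₁ + atan2(By, cos φ₁ + Bx) = -125.14677°

24.808°N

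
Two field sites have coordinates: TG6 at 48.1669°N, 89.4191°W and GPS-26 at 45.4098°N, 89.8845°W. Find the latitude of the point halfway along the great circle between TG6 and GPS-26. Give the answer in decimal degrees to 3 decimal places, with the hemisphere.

Bx = cos φ₂ cos Δλ = 0.702008,  By = cos φ₂ sin Δλ = -0.005702
φₘ = atan2(sin φ₁ + sin φ₂, √((cos φ₁ + Bx)² + By²)) = 46.78859°
λₘ = λ₁ + atan2(By, cos φ₁ + Bx) = -89.65776°

46.789°N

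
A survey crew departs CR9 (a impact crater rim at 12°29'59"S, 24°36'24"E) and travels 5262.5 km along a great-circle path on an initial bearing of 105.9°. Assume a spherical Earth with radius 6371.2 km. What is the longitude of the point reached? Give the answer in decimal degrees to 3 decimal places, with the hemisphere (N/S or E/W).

CR9: φ = -12.49972°, λ = +24.60667°
δ = d/R = 5262.5/6371.2 = 0.825983 rad
φ₂ = arcsin(sin φ₁ cos δ + cos φ₁ sin δ cos θ)
   = arcsin(-0.21643·0.67783 + 0.97630·0.73521·-0.27396) = -20.08120°
λ₂ = λ₁ + atan2(sin θ sin δ cos φ₁, cos δ − sin φ₁ sin φ₂) = 73.44489°

73.445°E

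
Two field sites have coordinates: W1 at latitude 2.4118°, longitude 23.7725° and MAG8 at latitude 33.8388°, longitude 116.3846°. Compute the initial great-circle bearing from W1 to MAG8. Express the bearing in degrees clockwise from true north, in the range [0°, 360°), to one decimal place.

56.1°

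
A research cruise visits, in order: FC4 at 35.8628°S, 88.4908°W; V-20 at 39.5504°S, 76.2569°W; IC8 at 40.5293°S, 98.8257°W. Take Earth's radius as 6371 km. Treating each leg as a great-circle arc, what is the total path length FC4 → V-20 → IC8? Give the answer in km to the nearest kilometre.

FC4→V-20: c = 0.180585 rad, d = 1150.51 km
V-20→IC8: c = 0.301228 rad, d = 1919.13 km
Total = 1150.51 + 1919.13 = 3069.63 km

3070 km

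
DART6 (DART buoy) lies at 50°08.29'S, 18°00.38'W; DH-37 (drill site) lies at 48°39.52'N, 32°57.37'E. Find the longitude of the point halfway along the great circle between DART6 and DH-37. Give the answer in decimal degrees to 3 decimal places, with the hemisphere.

DART6: φ = -50.13817°, λ = -18.00633°
DH-37: φ = +48.65867°, λ = +32.95617°
Bx = cos φ₂ cos Δλ = 0.416029,  By = cos φ₂ sin Δλ = 0.513067
φₘ = atan2(sin φ₁ + sin φ₂, √((cos φ₁ + Bx)² + By²)) = -0.81943°
λₘ = λ₁ + atan2(By, cos φ₁ + Bx) = 7.88623°

7.886°E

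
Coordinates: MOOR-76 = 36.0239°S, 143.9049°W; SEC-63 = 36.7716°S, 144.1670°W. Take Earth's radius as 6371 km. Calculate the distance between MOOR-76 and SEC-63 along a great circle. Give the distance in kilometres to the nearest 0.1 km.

Δφ = -0.7477°,  Δλ = -0.2621°
a = sin²(Δφ/2) + cos φ₁ cos φ₂ sin²(Δλ/2) = 0.000046
c = 2·arcsin(√a) = 0.013559 rad = 0.7769°
d = R·c = 6371 × 0.013559 = 86.4 km

86.4 km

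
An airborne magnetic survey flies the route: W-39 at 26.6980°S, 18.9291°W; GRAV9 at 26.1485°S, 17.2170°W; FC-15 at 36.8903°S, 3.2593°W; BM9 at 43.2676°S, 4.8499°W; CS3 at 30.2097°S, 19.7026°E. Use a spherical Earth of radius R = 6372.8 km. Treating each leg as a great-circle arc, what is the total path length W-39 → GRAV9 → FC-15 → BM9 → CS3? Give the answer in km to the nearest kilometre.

5293 km

W-39→GRAV9: c = 0.028426 rad, d = 181.16 km
GRAV9→FC-15: c = 0.279188 rad, d = 1779.21 km
FC-15→BM9: c = 0.113307 rad, d = 722.08 km
BM9→CS3: c = 0.409690 rad, d = 2610.87 km
Total = 181.16 + 1779.21 + 722.08 + 2610.87 = 5293.32 km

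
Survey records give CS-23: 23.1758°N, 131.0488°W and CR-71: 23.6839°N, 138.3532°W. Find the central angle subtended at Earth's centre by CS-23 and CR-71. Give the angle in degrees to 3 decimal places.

6.721°

Δφ = 0.5081°,  Δλ = -7.3044°
a = sin²(Δφ/2) + cos φ₁ cos φ₂ sin²(Δλ/2) = 0.003436
c = 2·arcsin(√a) = 0.117297 rad = 6.7206°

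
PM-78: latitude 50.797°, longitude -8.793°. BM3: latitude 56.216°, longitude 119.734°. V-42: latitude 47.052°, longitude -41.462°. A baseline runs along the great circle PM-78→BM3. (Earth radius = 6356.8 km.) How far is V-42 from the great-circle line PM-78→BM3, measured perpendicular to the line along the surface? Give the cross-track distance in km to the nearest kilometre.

2146 km

δ₁₃ = central angle PM-78→V-42 = 0.377099 rad  (haversine)
θ₁₃ = bearing PM-78→V-42 = 272.834°,  θ₁₂ = bearing PM-78→BM3 = 28.725°
dₓₜ = R·arcsin(sin δ₁₃ · sin(θ₁₃ − θ₁₂)) = 6356.8·arcsin(0.36822·sin(244.109°)) = -2146.329 km
|dₓₜ| = 2146.329 km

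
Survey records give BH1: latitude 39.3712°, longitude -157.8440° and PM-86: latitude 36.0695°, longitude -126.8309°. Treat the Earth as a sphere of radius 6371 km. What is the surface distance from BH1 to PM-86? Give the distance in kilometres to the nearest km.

Δφ = -3.3017°,  Δλ = 31.0131°
a = sin²(Δφ/2) + cos φ₁ cos φ₂ sin²(Δλ/2) = 0.045492
c = 2·arcsin(√a) = 0.429880 rad = 24.6303°
d = R·c = 6371 × 0.429880 = 2738.8 km

2739 km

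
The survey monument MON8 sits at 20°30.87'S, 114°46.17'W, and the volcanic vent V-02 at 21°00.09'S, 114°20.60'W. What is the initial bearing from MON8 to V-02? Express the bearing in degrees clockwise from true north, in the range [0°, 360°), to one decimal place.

140.8°

MON8: φ = -20.51450°, λ = -114.76950°
V-02: φ = -21.00150°, λ = -114.34333°
Δλ = 0.4262°
y = sin Δλ · cos φ₂ = 0.006944
x = cos φ₁ sin φ₂ − sin φ₁ cos φ₂ cos Δλ = -0.008509
θ = atan2(y, x) = 140.7825° → 140.7825° (mod 360°)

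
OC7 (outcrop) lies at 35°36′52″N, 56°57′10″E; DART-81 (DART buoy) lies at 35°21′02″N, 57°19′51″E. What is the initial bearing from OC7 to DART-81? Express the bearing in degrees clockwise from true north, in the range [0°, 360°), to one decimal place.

OC7: φ = +35.61444°, λ = +56.95278°
DART-81: φ = +35.35056°, λ = +57.33083°
Δλ = 0.3781°
y = sin Δλ · cos φ₂ = 0.005382
x = cos φ₁ sin φ₂ − sin φ₁ cos φ₂ cos Δλ = -0.004595
θ = atan2(y, x) = 130.4935° → 130.4935° (mod 360°)

130.5°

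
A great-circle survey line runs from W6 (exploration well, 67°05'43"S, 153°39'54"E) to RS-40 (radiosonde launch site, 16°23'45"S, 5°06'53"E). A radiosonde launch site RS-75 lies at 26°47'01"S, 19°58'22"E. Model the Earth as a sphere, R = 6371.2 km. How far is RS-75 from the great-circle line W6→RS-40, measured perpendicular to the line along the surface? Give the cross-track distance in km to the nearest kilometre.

1190 km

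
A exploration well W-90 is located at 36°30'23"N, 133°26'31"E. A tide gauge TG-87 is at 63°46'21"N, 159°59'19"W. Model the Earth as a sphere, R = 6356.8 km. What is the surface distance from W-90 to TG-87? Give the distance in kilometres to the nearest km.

W-90: φ = +36.50639°, λ = +133.44194°
TG-87: φ = +63.77250°, λ = -159.98861°
Δφ = 27.2661°,  Δλ = 66.5694°
a = sin²(Δφ/2) + cos φ₁ cos φ₂ sin²(Δλ/2) = 0.162543
c = 2·arcsin(√a) = 0.829948 rad = 47.5525°
d = R·c = 6356.8 × 0.829948 = 5275.8 km

5276 km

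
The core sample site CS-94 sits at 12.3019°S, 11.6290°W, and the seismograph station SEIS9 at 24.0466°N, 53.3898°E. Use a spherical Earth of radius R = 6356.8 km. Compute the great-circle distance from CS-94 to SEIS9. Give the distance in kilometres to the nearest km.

8115 km

Δφ = 36.3485°,  Δλ = 65.0188°
a = sin²(Δφ/2) + cos φ₁ cos φ₂ sin²(Δλ/2) = 0.355002
c = 2·arcsin(√a) = 1.276575 rad = 73.1423°
d = R·c = 6356.8 × 1.276575 = 8114.9 km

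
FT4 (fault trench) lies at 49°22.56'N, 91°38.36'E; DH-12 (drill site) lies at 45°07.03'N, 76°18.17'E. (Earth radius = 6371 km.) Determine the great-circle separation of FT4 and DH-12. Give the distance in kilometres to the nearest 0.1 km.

FT4: φ = +49.37600°, λ = +91.63933°
DH-12: φ = +45.11717°, λ = +76.30283°
Δφ = -4.2588°,  Δλ = -15.3365°
a = sin²(Δφ/2) + cos φ₁ cos φ₂ sin²(Δλ/2) = 0.009561
c = 2·arcsin(√a) = 0.195877 rad = 11.2229°
d = R·c = 6371 × 0.195877 = 1247.9 km

1247.9 km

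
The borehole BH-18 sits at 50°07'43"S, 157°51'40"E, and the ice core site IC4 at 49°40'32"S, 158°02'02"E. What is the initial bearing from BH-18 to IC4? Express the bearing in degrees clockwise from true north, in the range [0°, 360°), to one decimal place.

BH-18: φ = -50.12861°, λ = +157.86111°
IC4: φ = -49.67556°, λ = +158.03389°
Δλ = 0.1728°
y = sin Δλ · cos φ₂ = 0.001951
x = cos φ₁ sin φ₂ − sin φ₁ cos φ₂ cos Δλ = 0.007905
θ = atan2(y, x) = 13.8666° → 13.8666° (mod 360°)

13.9°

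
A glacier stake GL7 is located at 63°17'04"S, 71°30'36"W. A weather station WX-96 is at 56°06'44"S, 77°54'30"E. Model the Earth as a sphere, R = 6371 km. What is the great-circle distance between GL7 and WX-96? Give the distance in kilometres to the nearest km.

6481 km

GL7: φ = -63.28444°, λ = -71.51000°
WX-96: φ = -56.11222°, λ = +77.90833°
Δφ = 7.1722°,  Δλ = 149.4183°
a = sin²(Δφ/2) + cos φ₁ cos φ₂ sin²(Δλ/2) = 0.237141
c = 2·arcsin(√a) = 1.017236 rad = 58.2834°
d = R·c = 6371 × 1.017236 = 6480.8 km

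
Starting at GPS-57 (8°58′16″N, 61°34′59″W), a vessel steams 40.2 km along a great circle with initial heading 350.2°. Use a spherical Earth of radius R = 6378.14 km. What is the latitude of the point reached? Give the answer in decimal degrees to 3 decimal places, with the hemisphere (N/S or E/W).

9.327°N

GPS-57: φ = +8.97111°, λ = -61.58306°
δ = d/R = 40.2/6378.14 = 0.006303 rad
φ₂ = arcsin(sin φ₁ cos δ + cos φ₁ sin δ cos θ)
   = arcsin(0.15594·0.99998 + 0.98777·0.00630·0.98541) = 9.32696°
λ₂ = λ₁ + atan2(sin θ sin δ cos φ₁, cos δ − sin φ₁ sin φ₂) = -61.64535°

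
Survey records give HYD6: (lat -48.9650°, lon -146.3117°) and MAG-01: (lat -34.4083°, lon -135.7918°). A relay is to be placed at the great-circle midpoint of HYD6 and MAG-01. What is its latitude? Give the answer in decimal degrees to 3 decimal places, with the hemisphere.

Bx = cos φ₂ cos Δλ = 0.811164,  By = cos φ₂ sin Δλ = 0.150632
φₘ = atan2(sin φ₁ + sin φ₂, √((cos φ₁ + Bx)² + By²)) = -41.80520°
λₘ = λ₁ + atan2(By, cos φ₁ + Bx) = -140.45182°

41.805°S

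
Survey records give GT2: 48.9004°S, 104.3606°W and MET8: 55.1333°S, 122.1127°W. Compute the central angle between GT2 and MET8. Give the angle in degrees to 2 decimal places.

12.53°

Δφ = -6.2329°,  Δλ = -17.7521°
a = sin²(Δφ/2) + cos φ₁ cos φ₂ sin²(Δλ/2) = 0.011902
c = 2·arcsin(√a) = 0.218632 rad = 12.5267°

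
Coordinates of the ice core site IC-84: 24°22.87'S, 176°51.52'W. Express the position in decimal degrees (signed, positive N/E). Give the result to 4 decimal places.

lat: 24.3812° S → -24.3812°
lon: 176.8587° W → -176.8587°

-24.3812°, -176.8587°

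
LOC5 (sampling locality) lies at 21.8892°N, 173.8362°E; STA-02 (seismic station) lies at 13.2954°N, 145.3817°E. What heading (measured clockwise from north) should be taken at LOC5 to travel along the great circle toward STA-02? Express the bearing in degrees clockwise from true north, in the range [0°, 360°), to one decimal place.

Δλ = -28.4545°
y = sin Δλ · cos φ₂ = -0.463690
x = cos φ₁ sin φ₂ − sin φ₁ cos φ₂ cos Δλ = -0.105598
θ = atan2(y, x) = -102.8294° → 257.1706° (mod 360°)

257.2°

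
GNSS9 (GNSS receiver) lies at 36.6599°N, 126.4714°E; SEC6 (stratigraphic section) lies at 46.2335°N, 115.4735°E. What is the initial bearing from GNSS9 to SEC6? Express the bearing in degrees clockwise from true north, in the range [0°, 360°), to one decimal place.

322.8°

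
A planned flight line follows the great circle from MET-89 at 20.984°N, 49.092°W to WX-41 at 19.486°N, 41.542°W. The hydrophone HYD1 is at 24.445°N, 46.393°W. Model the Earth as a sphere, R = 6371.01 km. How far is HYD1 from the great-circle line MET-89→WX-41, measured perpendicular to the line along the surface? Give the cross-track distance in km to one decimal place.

430.9 km

δ₁₃ = central angle MET-89→HYD1 = 0.074405 rad  (haversine)
θ₁₃ = bearing MET-89→HYD1 = 35.217°,  θ₁₂ = bearing MET-89→WX-41 = 100.615°
dₓₜ = R·arcsin(sin δ₁₃ · sin(θ₁₃ − θ₁₂)) = 6371.01·arcsin(0.07434·sin(-65.398°)) = -430.935 km
|dₓₜ| = 430.935 km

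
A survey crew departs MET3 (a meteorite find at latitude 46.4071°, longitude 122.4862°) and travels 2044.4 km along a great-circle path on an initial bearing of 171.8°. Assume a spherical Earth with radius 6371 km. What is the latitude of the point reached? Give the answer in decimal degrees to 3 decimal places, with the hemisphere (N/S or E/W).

28.166°N

δ = d/R = 2044.4/6371 = 0.320892 rad
φ₂ = arcsin(sin φ₁ cos δ + cos φ₁ sin δ cos θ)
   = arcsin(0.72426·0.94895 + 0.68953·0.31541·-0.98978) = 28.16578°
λ₂ = λ₁ + atan2(sin θ sin δ cos φ₁, cos δ − sin φ₁ sin φ₂) = 125.41125°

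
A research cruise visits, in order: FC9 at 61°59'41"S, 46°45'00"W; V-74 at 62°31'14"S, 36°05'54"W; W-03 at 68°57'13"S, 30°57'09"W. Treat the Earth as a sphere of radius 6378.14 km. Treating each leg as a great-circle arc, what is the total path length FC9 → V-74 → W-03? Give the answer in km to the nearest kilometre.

FC9: φ = -61.99472°, λ = -46.75000°
V-74: φ = -62.52056°, λ = -36.09833°
W-03: φ = -68.95361°, λ = -30.95250°
FC9→V-74: c = 0.086923 rad, d = 554.41 km
V-74→W-03: c = 0.118089 rad, d = 753.19 km
Total = 554.41 + 753.19 = 1307.60 km

1308 km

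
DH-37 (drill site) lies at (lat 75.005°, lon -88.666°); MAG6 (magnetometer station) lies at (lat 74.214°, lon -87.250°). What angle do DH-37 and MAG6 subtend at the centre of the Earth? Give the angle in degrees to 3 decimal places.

0.876°

Δφ = -0.7910°,  Δλ = 1.4160°
a = sin²(Δφ/2) + cos φ₁ cos φ₂ sin²(Δλ/2) = 0.000058
c = 2·arcsin(√a) = 0.015283 rad = 0.8757°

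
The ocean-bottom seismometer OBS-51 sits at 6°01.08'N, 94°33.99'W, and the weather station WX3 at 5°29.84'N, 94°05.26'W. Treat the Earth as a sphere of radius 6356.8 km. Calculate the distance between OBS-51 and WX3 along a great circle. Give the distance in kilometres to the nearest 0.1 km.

OBS-51: φ = +6.01800°, λ = -94.56650°
WX3: φ = +5.49733°, λ = -94.08767°
Δφ = -0.5207°,  Δλ = 0.4788°
a = sin²(Δφ/2) + cos φ₁ cos φ₂ sin²(Δλ/2) = 0.000038
c = 2·arcsin(√a) = 0.012317 rad = 0.7057°
d = R·c = 6356.8 × 0.012317 = 78.3 km

78.3 km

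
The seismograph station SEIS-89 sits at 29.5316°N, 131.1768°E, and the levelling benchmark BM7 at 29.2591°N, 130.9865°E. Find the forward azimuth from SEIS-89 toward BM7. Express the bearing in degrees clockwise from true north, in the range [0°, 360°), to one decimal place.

211.4°

Δλ = -0.1903°
y = sin Δλ · cos φ₂ = -0.002898
x = cos φ₁ sin φ₂ − sin φ₁ cos φ₂ cos Δλ = -0.004754
θ = atan2(y, x) = -148.6353° → 211.3647° (mod 360°)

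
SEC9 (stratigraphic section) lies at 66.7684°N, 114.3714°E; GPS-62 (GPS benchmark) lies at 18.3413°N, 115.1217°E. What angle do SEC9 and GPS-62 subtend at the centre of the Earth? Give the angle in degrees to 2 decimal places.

48.43°

Δφ = -48.4271°,  Δλ = 0.7503°
a = sin²(Δφ/2) + cos φ₁ cos φ₂ sin²(Δλ/2) = 0.168230
c = 2·arcsin(√a) = 0.845255 rad = 48.4296°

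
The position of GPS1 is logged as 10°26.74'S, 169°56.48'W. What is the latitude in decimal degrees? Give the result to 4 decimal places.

10.4457°S

10° + 26.74′/60 = 10 + 0.44567 = 10.4457°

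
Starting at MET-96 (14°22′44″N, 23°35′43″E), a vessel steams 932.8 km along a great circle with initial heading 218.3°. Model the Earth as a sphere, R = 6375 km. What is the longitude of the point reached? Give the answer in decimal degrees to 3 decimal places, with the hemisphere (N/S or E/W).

18.363°E

MET-96: φ = +14.37889°, λ = +23.59528°
δ = d/R = 932.8/6375 = 0.146322 rad
φ₂ = arcsin(sin φ₁ cos δ + cos φ₁ sin δ cos θ)
   = arcsin(0.24833·0.98931 + 0.96867·0.14580·-0.78478) = 7.74955°
λ₂ = λ₁ + atan2(sin θ sin δ cos φ₁, cos δ − sin φ₁ sin φ₂) = 18.36282°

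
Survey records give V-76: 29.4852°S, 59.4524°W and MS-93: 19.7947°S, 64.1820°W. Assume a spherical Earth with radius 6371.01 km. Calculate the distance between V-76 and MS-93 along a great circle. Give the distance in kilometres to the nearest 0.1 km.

Δφ = 9.6905°,  Δλ = -4.7296°
a = sin²(Δφ/2) + cos φ₁ cos φ₂ sin²(Δλ/2) = 0.008529
c = 2·arcsin(√a) = 0.184966 rad = 10.5978°
d = R·c = 6371.01 × 0.184966 = 1178.4 km

1178.4 km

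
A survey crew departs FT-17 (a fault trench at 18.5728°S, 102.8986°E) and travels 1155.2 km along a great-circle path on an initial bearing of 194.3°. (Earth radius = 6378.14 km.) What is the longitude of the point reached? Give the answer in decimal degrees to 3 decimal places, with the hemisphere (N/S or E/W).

δ = d/R = 1155.2/6378.14 = 0.181119 rad
φ₂ = arcsin(sin φ₁ cos δ + cos φ₁ sin δ cos θ)
   = arcsin(-0.31851·0.98364 + 0.94792·0.18013·-0.96902) = -28.60430°
λ₂ = λ₁ + atan2(sin θ sin δ cos φ₁, cos δ − sin φ₁ sin φ₂) = 99.99376°

99.994°E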